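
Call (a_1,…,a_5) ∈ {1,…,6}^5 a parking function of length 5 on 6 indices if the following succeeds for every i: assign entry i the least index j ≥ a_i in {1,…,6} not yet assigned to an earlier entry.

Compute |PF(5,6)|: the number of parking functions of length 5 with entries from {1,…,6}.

|PF(5,6)| = (6−5+1)·(6+1)^(5−1) = 2 · 2401 = 4802
Example (3,4,2,5,2) → sorted (2,2,3,4,5): b_i ≤ 1+i ∀i, a PF.

4802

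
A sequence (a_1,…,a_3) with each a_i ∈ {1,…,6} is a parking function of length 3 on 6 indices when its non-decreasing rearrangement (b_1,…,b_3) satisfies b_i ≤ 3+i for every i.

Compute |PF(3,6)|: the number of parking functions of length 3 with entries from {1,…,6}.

#PF = (6+1−3)·(6+1)^{3−1} = 4×49 = 196 [KW]
Check (2,1,1) → sorted (1,1,2): b_i ≤ 3+i ∀i, a PF.

196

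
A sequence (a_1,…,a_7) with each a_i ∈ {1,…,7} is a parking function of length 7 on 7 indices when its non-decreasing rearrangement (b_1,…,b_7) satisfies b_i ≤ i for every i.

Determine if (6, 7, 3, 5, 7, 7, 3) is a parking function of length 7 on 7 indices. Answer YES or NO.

NO

Sorted: b = (3, 3, 5, 6, 7, 7, 7).
  b_1=3 > 1
  fails at i=1 ⇒ NO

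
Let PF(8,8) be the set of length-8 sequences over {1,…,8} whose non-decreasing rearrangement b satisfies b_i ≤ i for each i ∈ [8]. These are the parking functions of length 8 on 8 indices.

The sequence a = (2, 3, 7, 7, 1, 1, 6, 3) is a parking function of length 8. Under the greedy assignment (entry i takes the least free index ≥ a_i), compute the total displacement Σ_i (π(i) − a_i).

Σπ = 8·9/2 = 36 (π permutes [8]); Σa = 2+3+7+7+1+1+6+3 = 30; disp = 36−30 = 6.

6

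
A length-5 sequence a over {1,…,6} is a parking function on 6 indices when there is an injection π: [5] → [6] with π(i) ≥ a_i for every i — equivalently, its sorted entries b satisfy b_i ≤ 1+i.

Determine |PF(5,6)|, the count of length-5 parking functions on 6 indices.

4802

|PF| = (6−5+1)·(6+1)^(5−1) = 2×2401 = 4802 (Konheim–Weiss)
Example (1,5,1,1,5) → sorted (1,1,1,5,5): b_i ≤ 1+i ∀i, a PF.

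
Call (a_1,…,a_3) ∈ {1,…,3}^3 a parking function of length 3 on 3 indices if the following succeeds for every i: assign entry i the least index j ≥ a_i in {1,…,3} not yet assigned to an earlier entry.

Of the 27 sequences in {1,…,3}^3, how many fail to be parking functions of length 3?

#PF = (3+1−3)·(3+1)^{3−1} = 1·16 = 16
One tuple (3,3,1) → sorted (1,3,3): b_2=3>2, not a PF.
Total 27; non-PF = 27−16 = 11

11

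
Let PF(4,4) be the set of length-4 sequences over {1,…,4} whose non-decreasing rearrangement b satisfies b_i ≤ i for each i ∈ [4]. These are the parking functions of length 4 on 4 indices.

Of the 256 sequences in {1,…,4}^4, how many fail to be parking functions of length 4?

131

|PF(4,4)| = (4−4+1)·(4+1)^(4−1) = 1×125 = 125 [KW]
One tuple (2,3,2,2) → sorted (2,2,2,3): b_1=2>1, not a PF.
4^4 − 125 = 256 − 125 = 131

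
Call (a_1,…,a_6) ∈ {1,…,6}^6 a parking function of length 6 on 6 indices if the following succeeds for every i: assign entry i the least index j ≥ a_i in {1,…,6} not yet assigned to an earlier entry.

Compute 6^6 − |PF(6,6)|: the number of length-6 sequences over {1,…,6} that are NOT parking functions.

#PF = (7−6)·7^(6−1) = 1×16807 = 16807 (Pollak)
Check (2,2,4,6,6,5) → sorted (2,2,4,5,6,6): b_1=2>1, not a PF.
So 46656 − 16807 = 29849 fail.

29849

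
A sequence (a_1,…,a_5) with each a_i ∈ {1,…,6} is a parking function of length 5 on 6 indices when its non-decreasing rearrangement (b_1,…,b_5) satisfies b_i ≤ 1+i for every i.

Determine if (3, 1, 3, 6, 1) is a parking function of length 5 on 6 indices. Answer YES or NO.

Sorted: b = (1, 1, 3, 3, 6).
  b_1=1 ≤ 2
  b_2=1 ≤ 3
  b_3=3 ≤ 4
  b_4=3 ≤ 5
  b_5=6 ≤ 6
All bounds hold ⇒ YES

YES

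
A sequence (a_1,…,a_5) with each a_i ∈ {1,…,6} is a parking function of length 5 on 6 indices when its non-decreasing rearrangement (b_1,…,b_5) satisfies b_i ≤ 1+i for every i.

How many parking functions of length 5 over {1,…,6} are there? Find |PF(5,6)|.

|PF| = (7−5)·7^(5−1) = 2·2401 = 4802 [KW]
E.g. (2,2,6,1,2) → sorted (1,2,2,2,6): b_i ≤ 1+i ∀i, a PF.

4802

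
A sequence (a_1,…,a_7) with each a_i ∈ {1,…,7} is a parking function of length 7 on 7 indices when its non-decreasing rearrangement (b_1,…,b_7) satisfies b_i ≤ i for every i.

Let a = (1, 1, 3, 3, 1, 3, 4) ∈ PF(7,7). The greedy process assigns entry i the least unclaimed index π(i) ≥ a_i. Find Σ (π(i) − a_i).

12

Σπ = 7·8/2 = 28 (π permutes [7]); Σa = 1+1+3+3+1+3+4 = 16; disp = 28−16 = 12.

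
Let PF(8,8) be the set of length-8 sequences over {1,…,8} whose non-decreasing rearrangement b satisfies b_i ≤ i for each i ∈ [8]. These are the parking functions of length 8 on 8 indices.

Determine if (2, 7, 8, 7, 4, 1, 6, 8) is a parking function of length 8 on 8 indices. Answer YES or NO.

NO

Rearranged: b = (1, 2, 4, 6, 7, 7, 8, 8).
  b_1=1 ≤ 1
  b_2=2 ≤ 2
  b_3=4 > 3
  fails at i=3 ⇒ NO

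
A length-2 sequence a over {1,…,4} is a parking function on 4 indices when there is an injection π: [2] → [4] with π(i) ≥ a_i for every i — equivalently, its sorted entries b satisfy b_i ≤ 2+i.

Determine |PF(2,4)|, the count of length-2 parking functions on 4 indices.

15

Count = (5−2)·5^(2−1) = 3 · 5 = 15
Check (3,3) → sorted (3,3): b_i ≤ 2+i ∀i, a PF.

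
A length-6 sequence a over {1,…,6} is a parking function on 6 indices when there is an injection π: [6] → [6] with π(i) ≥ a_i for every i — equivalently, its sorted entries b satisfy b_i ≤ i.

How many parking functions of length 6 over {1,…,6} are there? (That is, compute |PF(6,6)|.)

|PF(6,6)| = (7−6)·7^(6−1) = 1 · 16807 = 16807 (Pollak)
E.g. (1,2,1,4,5,2) → sorted (1,1,2,2,4,5): b_i ≤ i ∀i, a PF.

16807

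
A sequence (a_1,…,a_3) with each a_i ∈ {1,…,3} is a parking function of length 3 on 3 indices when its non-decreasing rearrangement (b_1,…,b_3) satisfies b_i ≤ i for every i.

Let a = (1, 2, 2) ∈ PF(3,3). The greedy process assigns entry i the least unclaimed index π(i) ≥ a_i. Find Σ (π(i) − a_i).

Σπ = 3·4/2 = 6 (π permutes [3]); Σa = 1+2+2 = 5; disp = 6−5 = 1.

1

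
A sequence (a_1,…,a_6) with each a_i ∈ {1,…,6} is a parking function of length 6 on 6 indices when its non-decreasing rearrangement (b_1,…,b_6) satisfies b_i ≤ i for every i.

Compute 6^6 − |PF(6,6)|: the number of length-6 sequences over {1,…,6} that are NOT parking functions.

29849

|PF| = (7−6)·7^(6−1) = 1·16807 = 16807 (Konheim–Weiss)
Check (3,2,6,3,4,6) → sorted (2,3,3,4,6,6): b_1=2>1, not a PF.
Total 46656; non-PF = 46656−16807 = 29849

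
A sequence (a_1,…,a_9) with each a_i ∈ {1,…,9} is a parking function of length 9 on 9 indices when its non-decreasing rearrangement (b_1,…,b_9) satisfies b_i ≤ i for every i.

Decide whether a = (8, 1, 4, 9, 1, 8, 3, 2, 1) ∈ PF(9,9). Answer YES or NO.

NO

Rearranged: b = (1, 1, 1, 2, 3, 4, 8, 8, 9).
  b_1=1 ≤ 1
  b_2=1 ≤ 2
  b_3=1 ≤ 3
  b_4=2 ≤ 4
  b_5=3 ≤ 5
  b_6=4 ≤ 6
  b_7=8 > 7
  fails at i=7 ⇒ NO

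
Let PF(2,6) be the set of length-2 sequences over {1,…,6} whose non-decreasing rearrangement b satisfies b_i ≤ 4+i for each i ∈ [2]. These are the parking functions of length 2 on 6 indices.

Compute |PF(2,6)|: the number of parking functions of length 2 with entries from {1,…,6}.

35

|PF(2,6)| = (7−2)·7^(2−1) = 5×7 = 35 (Konheim–Weiss)
Example (2,2) → sorted (2,2): b_i ≤ 4+i ∀i, a PF.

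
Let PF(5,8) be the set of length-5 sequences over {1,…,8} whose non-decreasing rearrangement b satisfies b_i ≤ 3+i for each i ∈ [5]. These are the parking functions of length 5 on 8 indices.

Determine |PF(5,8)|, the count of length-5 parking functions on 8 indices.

|PF(5,8)| = 4·9^4 = 4 · 6561 = 26244
One tuple (3,4,7,4,5) → sorted (3,4,4,5,7): b_i ≤ 3+i ∀i, a PF.

26244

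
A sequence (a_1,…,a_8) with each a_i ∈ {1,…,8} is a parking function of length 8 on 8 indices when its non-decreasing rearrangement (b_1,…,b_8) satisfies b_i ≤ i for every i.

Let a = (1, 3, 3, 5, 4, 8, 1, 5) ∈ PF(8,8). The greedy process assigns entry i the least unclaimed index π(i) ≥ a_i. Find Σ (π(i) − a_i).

Σπ(i) = 1+…+8 = 36; Σa = 1+3+3+5+4+8+1+5 = 30; disp = 36−30 = 6.

6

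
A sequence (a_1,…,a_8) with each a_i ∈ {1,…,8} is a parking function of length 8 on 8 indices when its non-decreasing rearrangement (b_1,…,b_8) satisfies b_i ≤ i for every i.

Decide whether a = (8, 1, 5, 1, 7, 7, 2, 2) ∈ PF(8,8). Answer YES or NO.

NO

Rearranged: b = (1, 1, 2, 2, 5, 7, 7, 8).
  b_1=1 ≤ 1
  b_2=1 ≤ 2
  b_3=2 ≤ 3
  b_4=2 ≤ 4
  b_5=5 ≤ 5
  b_6=7 > 6
  fails at i=6 ⇒ NO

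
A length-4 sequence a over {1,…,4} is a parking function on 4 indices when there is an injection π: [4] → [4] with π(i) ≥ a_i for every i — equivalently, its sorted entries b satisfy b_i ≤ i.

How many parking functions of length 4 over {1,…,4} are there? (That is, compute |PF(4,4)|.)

#PF = (4−4+1)·(4+1)^(4−1) = 1·125 = 125 (Pollak)
Check (1,4,2,2) → sorted (1,2,2,4): b_i ≤ i ∀i, a PF.

125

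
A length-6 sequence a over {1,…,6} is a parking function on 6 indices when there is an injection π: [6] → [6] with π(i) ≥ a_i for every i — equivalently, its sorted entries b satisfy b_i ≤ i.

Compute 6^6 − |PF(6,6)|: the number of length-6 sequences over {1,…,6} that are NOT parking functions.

|PF| = 1·7^5 = 1 · 16807 = 16807 (Pollak)
Check (6,6,3,1,3,5) → sorted (1,3,3,5,6,6): b_2=3>2, not a PF.
Total 46656; non-PF = 46656−16807 = 29849

29849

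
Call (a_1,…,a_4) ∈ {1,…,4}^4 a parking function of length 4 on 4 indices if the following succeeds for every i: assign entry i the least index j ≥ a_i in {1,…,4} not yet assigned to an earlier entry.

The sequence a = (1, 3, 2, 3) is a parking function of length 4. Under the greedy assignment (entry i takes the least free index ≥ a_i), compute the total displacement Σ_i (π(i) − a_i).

1

Σπ = 4·5/2 = 10 (π permutes [4]); Σa = 1+3+2+3 = 9; disp = 10−9 = 1.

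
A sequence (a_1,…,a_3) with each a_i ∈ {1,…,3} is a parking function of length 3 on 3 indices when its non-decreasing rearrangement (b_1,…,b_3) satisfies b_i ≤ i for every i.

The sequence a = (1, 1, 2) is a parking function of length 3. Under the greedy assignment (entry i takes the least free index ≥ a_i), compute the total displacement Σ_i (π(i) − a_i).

2

Σπ = 6 ({1..3} each once); Σa = 1+1+2 = 4; disp = 6−4 = 2.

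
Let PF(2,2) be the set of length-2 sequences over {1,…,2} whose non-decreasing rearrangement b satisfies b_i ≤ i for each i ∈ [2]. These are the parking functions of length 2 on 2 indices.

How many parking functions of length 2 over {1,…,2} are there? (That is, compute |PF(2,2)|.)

3

|PF(2,2)| = (3−2)·3^(2−1) = 1 · 3 = 3 (Konheim–Weiss)
Check (1,1) → sorted (1,1): b_i ≤ i ∀i, a PF.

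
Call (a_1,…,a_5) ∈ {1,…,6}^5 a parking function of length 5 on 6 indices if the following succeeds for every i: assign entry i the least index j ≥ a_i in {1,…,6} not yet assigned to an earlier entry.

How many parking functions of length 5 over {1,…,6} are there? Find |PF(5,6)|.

#PF = (6−5+1)·(6+1)^(5−1) = 2×2401 = 4802 (Pollak)
E.g. (4,1,4,2,3) → sorted (1,2,3,4,4): b_i ≤ 1+i ∀i, a PF.

4802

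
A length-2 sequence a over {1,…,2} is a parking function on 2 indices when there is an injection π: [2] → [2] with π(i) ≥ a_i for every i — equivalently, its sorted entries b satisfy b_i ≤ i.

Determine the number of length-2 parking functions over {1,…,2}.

|PF| = (2−2+1)·(2+1)^(2−1) = 1 · 3 = 3
Example (2,1) → sorted (1,2): b_i ≤ i ∀i, a PF.

3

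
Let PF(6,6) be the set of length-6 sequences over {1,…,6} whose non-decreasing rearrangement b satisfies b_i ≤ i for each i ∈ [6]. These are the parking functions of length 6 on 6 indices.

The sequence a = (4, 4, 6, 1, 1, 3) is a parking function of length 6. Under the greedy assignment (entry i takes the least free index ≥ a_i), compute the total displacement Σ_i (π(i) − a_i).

Σπ = 6·7/2 = 21 (π permutes [6]); Σa = 4+4+6+1+1+3 = 19; disp = 21−19 = 2.

2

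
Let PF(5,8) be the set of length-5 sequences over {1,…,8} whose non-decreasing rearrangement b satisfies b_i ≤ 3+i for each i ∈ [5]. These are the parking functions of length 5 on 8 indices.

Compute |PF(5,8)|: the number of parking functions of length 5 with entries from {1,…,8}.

26244

|PF| = 4·9^4 = 4·6561 = 26244
Check (6,1,1,1,1) → sorted (1,1,1,1,6): b_i ≤ 3+i ∀i, a PF.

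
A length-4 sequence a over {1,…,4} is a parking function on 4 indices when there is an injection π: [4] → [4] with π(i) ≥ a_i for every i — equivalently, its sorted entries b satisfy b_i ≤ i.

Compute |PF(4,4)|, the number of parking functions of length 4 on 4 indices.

125

|PF(4,4)| = (4−4+1)·(4+1)^(4−1) = 1 · 125 = 125 (Pollak)
One tuple (1,3,2,1) → sorted (1,1,2,3): b_i ≤ i ∀i, a PF.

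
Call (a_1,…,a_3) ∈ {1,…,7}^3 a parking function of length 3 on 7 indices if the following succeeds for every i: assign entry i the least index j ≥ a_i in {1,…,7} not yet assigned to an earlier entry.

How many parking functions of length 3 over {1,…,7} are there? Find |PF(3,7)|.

320

Count = (8−3)·8^(3−1) = 5·64 = 320 [KW]
Example (6,2,3) → sorted (2,3,6): b_i ≤ 4+i ∀i, a PF.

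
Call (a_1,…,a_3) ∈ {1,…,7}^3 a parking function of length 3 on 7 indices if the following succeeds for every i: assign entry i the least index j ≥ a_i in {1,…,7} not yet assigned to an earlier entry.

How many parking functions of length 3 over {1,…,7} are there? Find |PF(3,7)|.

320

|PF| = (7−3+1)·(7+1)^(3−1) = 5 · 64 = 320 [KW]
One tuple (5,2,5) → sorted (2,5,5): b_i ≤ 4+i ∀i, a PF.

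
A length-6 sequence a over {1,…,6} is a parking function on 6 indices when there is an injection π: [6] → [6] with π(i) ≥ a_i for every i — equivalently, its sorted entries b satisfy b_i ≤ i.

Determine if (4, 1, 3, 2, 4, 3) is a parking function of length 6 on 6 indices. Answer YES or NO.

Rearranged: b = (1, 2, 3, 3, 4, 4).
  b_1=1 ≤ 1
  b_2=2 ≤ 2
  b_3=3 ≤ 3
  b_4=3 ≤ 4
  b_5=4 ≤ 5
  b_6=4 ≤ 6
All bounds hold ⇒ YES

YES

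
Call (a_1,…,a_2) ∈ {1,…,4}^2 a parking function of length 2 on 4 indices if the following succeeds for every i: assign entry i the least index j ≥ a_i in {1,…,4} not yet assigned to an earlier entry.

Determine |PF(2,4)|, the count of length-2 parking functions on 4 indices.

15

|PF(2,4)| = (5−2)·5^(2−1) = 3·5 = 15 (Pollak)
Check (2,4) → sorted (2,4): b_i ≤ 2+i ∀i, a PF.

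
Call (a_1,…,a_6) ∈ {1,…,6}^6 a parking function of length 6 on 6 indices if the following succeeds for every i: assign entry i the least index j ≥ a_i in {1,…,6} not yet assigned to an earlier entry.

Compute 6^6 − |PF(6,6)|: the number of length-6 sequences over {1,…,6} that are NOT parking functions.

29849

Count = (6−6+1)·(6+1)^(6−1) = 1 · 16807 = 16807
One tuple (6,6,4,6,4,4) → sorted (4,4,4,6,6,6): b_1=4>1, not a PF.
6^6 − 16807 = 46656 − 16807 = 29849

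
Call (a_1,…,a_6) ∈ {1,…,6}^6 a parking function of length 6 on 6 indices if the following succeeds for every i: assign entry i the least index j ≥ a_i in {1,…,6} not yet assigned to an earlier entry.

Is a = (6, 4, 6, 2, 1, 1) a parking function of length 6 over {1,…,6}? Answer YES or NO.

NO

Rearranged: b = (1, 1, 2, 4, 6, 6).
  b_1=1 ≤ 1
  b_2=1 ≤ 2
  b_3=2 ≤ 3
  b_4=4 ≤ 4
  b_5=6 > 5
  fails at i=5 ⇒ NO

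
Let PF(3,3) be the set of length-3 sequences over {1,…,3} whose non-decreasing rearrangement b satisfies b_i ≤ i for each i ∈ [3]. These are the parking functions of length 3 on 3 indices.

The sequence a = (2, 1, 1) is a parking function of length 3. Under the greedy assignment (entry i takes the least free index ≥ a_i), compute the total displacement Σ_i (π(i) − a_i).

2

Σπ(i) = 1+…+3 = 6; Σa = 2+1+1 = 4; disp = 6−4 = 2.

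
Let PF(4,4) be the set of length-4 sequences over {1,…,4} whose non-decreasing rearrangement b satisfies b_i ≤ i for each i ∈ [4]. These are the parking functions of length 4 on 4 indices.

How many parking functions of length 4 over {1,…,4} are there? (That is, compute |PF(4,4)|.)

125

|PF(4,4)| = (4+1−4)·(4+1)^{4−1} = 1 · 125 = 125
E.g. (2,2,1,4) → sorted (1,2,2,4): b_i ≤ i ∀i, a PF.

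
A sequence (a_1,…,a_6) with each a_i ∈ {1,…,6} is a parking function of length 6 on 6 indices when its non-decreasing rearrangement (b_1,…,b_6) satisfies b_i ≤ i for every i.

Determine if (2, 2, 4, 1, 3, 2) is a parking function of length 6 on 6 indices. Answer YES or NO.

YES

Order a: b = (1, 2, 2, 2, 3, 4).
  b_1=1 ≤ 1
  b_2=2 ≤ 2
  b_3=2 ≤ 3
  b_4=2 ≤ 4
  b_5=3 ≤ 5
  b_6=4 ≤ 6
All bounds hold ⇒ YES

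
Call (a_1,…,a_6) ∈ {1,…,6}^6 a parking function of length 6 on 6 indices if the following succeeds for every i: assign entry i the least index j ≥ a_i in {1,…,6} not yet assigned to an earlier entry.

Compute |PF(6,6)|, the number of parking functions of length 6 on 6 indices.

16807

|PF(6,6)| = (6−6+1)·(6+1)^(6−1) = 1·16807 = 16807 (Konheim–Weiss)
E.g. (6,3,1,1,5,3) → sorted (1,1,3,3,5,6): b_i ≤ i ∀i, a PF.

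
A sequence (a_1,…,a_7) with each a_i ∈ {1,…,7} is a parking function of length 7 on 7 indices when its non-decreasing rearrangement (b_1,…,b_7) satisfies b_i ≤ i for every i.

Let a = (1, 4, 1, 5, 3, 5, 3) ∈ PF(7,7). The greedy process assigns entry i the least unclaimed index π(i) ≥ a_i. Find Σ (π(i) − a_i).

6

Σπ = 7·8/2 = 28 (π permutes [7]); Σa = 1+4+1+5+3+5+3 = 22; disp = 28−22 = 6.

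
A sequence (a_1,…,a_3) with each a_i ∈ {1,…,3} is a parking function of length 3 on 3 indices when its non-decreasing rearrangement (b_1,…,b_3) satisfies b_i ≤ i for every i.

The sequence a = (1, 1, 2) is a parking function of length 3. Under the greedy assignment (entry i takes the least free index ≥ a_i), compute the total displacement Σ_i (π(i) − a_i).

Σπ(i) = 1+…+3 = 6; Σa = 1+1+2 = 4; disp = 6−4 = 2.

2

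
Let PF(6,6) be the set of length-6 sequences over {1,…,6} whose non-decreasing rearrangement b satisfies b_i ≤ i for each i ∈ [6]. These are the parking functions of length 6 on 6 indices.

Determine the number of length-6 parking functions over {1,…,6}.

#PF = 1·7^5 = 1·16807 = 16807 [KW]
Check (2,2,6,1,5,3) → sorted (1,2,2,3,5,6): b_i ≤ i ∀i, a PF.

16807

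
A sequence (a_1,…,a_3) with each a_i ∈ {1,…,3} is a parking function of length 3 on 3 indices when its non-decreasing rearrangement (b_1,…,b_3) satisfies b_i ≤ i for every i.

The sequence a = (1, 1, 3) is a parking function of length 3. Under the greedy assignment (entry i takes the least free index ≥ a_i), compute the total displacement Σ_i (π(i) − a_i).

1

Σπ(i) = 1+…+3 = 6; Σa = 1+1+3 = 5; disp = 6−5 = 1.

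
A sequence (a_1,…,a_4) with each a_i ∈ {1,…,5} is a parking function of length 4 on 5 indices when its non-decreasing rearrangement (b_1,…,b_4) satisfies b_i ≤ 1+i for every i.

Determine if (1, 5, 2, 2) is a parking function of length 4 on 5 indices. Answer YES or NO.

Order a: b = (1, 2, 2, 5).
  b_1=1 ≤ 2
  b_2=2 ≤ 3
  b_3=2 ≤ 4
  b_4=5 ≤ 5
All bounds hold ⇒ YES

YES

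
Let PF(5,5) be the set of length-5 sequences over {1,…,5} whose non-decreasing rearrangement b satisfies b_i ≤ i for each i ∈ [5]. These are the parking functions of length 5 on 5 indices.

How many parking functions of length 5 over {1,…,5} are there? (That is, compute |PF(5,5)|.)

|PF| = 1·6^4 = 1·1296 = 1296
E.g. (4,2,1,3,1) → sorted (1,1,2,3,4): b_i ≤ i ∀i, a PF.

1296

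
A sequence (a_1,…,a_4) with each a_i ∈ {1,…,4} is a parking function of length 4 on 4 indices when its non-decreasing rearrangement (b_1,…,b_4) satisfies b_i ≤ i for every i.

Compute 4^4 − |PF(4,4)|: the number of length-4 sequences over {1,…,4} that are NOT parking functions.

131

|PF(4,4)| = (4−4+1)·(4+1)^(4−1) = 1·125 = 125 [KW]
One tuple (4,4,3,3) → sorted (3,3,4,4): b_1=3>1, not a PF.
4^4 − 125 = 256 − 125 = 131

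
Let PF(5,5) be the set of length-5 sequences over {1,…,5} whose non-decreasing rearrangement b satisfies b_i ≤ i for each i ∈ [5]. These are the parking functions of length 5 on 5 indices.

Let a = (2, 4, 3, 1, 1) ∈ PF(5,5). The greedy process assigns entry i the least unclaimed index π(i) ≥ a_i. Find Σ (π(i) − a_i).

Σπ = 15 ({1..5} each once); Σa = 2+4+3+1+1 = 11; disp = 15−11 = 4.

4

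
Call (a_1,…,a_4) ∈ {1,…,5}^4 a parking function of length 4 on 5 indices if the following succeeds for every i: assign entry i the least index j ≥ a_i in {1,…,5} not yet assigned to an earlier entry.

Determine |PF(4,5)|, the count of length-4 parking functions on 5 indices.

#PF = 2·6^3 = 2×216 = 432 (Pollak)
One tuple (1,3,4,5) → sorted (1,3,4,5): b_i ≤ 1+i ∀i, a PF.

432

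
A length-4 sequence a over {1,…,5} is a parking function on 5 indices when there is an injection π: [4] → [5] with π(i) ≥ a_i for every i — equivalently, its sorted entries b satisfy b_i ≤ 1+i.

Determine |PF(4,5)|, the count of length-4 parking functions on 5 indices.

#PF = (5+1−4)·(5+1)^{4−1} = 2·216 = 432 (Pollak)
Example (1,3,1,5) → sorted (1,1,3,5): b_i ≤ 1+i ∀i, a PF.

432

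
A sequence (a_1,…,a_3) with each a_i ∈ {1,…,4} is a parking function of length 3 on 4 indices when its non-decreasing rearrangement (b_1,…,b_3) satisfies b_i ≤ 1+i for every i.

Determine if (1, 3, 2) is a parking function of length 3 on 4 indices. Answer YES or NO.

YES

Sorted: b = (1, 2, 3).
  b_1=1 ≤ 2
  b_2=2 ≤ 3
  b_3=3 ≤ 4
All bounds hold ⇒ YES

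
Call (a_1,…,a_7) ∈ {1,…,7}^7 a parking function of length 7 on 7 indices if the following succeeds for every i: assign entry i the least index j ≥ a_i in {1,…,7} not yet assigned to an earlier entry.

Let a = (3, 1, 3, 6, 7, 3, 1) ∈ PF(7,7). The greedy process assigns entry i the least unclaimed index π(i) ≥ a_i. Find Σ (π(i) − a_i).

4

Σπ = 7·8/2 = 28 (π permutes [7]); Σa = 3+1+3+6+7+3+1 = 24; disp = 28−24 = 4.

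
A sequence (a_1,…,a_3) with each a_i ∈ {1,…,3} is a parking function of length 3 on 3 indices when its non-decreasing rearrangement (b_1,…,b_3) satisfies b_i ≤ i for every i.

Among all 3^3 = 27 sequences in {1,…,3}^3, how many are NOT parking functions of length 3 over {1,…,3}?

11

|PF(3,3)| = (4−3)·4^(3−1) = 1×16 = 16 (Konheim–Weiss)
One tuple (3,2,2) → sorted (2,2,3): b_1=2>1, not a PF.
So 27 − 16 = 11 fail.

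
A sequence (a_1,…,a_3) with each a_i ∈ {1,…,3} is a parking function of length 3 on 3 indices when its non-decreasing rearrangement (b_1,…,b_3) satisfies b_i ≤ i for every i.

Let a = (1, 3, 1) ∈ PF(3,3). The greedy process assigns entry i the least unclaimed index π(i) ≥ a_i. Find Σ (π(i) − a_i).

1

Σπ = 6 ({1..3} each once); Σa = 1+3+1 = 5; disp = 6−5 = 1.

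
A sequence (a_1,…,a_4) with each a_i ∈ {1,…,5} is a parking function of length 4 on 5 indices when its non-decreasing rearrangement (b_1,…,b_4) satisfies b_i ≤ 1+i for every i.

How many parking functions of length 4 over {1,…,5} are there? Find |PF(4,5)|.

Count = (5−4+1)·(5+1)^(4−1) = 2 · 216 = 432 (Pollak)
Check (5,1,2,1) → sorted (1,1,2,5): b_i ≤ 1+i ∀i, a PF.

432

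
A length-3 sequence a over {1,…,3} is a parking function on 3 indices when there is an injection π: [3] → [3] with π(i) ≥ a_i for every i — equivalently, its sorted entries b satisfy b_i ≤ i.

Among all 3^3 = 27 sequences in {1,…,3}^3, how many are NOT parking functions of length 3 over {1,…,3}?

11

#PF = (3+1−3)·(3+1)^{3−1} = 1×16 = 16 (Konheim–Weiss)
Example (3,2,3) → sorted (2,3,3): b_1=2>1, not a PF.
Total 27; non-PF = 27−16 = 11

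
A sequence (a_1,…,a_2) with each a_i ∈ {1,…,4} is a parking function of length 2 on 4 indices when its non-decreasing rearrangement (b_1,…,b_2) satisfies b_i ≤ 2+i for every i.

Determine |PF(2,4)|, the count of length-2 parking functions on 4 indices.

|PF| = (5−2)·5^(2−1) = 3·5 = 15 (Konheim–Weiss)
Example (2,2) → sorted (2,2): b_i ≤ 2+i ∀i, a PF.

15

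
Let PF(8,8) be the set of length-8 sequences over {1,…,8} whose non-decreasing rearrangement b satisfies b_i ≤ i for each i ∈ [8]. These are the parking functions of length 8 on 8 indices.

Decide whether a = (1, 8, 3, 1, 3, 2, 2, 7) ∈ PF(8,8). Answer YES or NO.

YES

Order a: b = (1, 1, 2, 2, 3, 3, 7, 8).
  b_1=1 ≤ 1
  b_2=1 ≤ 2
  b_3=2 ≤ 3
  b_4=2 ≤ 4
  b_5=3 ≤ 5
  b_6=3 ≤ 6
  b_7=7 ≤ 7
  b_8=8 ≤ 8
All bounds hold ⇒ YES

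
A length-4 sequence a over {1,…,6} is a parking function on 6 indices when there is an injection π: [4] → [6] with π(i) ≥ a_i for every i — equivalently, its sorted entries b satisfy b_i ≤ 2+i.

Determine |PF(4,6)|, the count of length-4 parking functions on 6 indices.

1029

Count = (7−4)·7^(4−1) = 3 · 343 = 1029 [KW]
Example (5,3,2,1) → sorted (1,2,3,5): b_i ≤ 2+i ∀i, a PF.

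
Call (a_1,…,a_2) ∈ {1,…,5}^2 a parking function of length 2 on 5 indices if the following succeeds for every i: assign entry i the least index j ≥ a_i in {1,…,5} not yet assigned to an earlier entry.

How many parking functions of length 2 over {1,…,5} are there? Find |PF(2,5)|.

24

Count = (5+1−2)·(5+1)^{2−1} = 4×6 = 24 (Pollak)
Example (2,3) → sorted (2,3): b_i ≤ 3+i ∀i, a PF.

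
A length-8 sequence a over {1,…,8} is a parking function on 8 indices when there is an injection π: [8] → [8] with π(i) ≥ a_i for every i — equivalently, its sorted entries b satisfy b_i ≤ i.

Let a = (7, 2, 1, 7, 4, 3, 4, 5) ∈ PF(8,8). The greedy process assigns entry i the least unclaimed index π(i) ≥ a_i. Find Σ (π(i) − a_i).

Σπ(i) = 1+…+8 = 36; Σa = 7+2+1+7+4+3+4+5 = 33; disp = 36−33 = 3.

3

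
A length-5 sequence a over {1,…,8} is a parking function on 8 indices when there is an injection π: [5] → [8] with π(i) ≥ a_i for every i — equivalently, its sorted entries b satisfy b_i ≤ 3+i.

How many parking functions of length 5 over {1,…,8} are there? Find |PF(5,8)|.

|PF| = (8−5+1)·(8+1)^(5−1) = 4×6561 = 26244 [KW]
Example (6,8,2,5,7) → sorted (2,5,6,7,8): b_i ≤ 3+i ∀i, a PF.

26244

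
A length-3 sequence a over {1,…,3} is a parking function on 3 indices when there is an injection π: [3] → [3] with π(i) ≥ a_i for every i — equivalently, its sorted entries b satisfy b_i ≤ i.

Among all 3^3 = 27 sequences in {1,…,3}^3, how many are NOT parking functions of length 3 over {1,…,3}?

#PF = (4−3)·4^(3−1) = 1·16 = 16 (Konheim–Weiss)
Example (2,3,2) → sorted (2,2,3): b_1=2>1, not a PF.
3^3 − 16 = 27 − 16 = 11

11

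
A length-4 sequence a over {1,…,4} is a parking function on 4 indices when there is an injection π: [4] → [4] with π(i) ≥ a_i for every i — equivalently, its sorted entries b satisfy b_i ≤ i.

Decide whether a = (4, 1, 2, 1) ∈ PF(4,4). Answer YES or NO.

Sorted: b = (1, 1, 2, 4).
  b_1=1 ≤ 1
  b_2=1 ≤ 2
  b_3=2 ≤ 3
  b_4=4 ≤ 4
All bounds hold ⇒ YES

YES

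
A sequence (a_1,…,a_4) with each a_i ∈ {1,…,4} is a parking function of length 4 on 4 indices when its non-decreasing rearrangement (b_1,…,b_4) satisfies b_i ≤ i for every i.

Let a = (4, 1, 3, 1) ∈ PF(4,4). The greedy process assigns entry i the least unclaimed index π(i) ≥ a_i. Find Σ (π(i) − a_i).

Σπ(i) = 1+…+4 = 10; Σa = 4+1+3+1 = 9; disp = 10−9 = 1.

1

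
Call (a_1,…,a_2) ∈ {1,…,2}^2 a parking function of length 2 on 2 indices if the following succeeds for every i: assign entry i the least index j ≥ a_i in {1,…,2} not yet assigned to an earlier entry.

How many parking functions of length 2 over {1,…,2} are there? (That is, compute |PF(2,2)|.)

|PF| = 1·3^1 = 1·3 = 3 (Konheim–Weiss)
Example (2,1) → sorted (1,2): b_i ≤ i ∀i, a PF.

3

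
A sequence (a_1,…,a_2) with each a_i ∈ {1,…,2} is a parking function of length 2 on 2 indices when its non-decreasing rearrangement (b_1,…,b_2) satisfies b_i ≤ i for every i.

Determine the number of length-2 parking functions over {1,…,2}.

3

|PF| = 1·3^1 = 1·3 = 3 (Konheim–Weiss)
Example (1,2) → sorted (1,2): b_i ≤ i ∀i, a PF.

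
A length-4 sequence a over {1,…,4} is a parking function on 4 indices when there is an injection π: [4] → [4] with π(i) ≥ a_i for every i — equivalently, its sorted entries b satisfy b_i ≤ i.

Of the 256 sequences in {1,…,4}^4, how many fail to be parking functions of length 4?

Count = (4−4+1)·(4+1)^(4−1) = 1×125 = 125
One tuple (3,4,1,3) → sorted (1,3,3,4): b_2=3>2, not a PF.
So 256 − 125 = 131 fail.

131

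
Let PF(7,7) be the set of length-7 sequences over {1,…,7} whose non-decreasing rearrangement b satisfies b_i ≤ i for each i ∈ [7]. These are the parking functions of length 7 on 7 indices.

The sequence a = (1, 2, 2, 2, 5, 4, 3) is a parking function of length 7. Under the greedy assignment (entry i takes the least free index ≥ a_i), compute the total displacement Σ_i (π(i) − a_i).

9

Σπ(i) = 1+…+7 = 28; Σa = 1+2+2+2+5+4+3 = 19; disp = 28−19 = 9.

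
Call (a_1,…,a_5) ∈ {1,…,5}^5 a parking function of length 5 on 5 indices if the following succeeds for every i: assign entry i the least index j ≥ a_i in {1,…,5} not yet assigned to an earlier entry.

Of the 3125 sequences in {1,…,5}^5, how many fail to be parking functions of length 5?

#PF = 1·6^4 = 1×1296 = 1296 (Konheim–Weiss)
Example (5,2,4,4,5) → sorted (2,4,4,5,5): b_1=2>1, not a PF.
So 3125 − 1296 = 1829 fail.

1829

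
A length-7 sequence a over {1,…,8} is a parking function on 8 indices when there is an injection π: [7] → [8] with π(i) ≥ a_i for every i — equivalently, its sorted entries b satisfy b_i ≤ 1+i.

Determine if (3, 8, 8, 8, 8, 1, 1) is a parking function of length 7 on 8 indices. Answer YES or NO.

NO

Order a: b = (1, 1, 3, 8, 8, 8, 8).
  b_1=1 ≤ 2
  b_2=1 ≤ 3
  b_3=3 ≤ 4
  b_4=8 > 5
  fails at i=4 ⇒ NO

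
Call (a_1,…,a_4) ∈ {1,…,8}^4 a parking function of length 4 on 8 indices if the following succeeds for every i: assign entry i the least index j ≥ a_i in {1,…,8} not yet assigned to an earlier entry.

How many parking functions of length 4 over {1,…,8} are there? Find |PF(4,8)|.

|PF(4,8)| = (8+1−4)·(8+1)^{4−1} = 5×729 = 3645 (Konheim–Weiss)
One tuple (4,6,7,7) → sorted (4,6,7,7): b_i ≤ 4+i ∀i, a PF.

3645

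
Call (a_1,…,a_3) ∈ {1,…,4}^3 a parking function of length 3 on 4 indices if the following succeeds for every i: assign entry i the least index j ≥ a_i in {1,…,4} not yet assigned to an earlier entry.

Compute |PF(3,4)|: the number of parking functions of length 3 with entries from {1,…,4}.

Count = (4+1−3)·(4+1)^{3−1} = 2×25 = 50 (Pollak)
E.g. (3,2,3) → sorted (2,3,3): b_i ≤ 1+i ∀i, a PF.

50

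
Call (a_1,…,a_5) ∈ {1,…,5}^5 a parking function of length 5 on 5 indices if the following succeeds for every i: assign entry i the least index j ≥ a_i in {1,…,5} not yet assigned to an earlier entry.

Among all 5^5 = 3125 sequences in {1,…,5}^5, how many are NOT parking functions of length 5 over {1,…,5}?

#PF = (5−5+1)·(5+1)^(5−1) = 1 · 1296 = 1296 (Konheim–Weiss)
One tuple (4,4,5,5,3) → sorted (3,4,4,5,5): b_1=3>1, not a PF.
Total 3125; non-PF = 3125−1296 = 1829

1829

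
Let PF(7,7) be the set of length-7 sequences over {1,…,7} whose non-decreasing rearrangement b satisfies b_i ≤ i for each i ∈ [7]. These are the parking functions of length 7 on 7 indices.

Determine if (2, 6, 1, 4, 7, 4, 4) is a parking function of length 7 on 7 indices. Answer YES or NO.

Sorted: b = (1, 2, 4, 4, 4, 6, 7).
  b_1=1 ≤ 1
  b_2=2 ≤ 2
  b_3=4 > 3
  fails at i=3 ⇒ NO

NO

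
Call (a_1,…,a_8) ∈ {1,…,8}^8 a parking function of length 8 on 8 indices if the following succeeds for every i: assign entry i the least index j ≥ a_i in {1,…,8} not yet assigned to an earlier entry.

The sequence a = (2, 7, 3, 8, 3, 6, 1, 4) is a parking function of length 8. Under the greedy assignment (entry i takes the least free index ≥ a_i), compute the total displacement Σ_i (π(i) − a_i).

2

Σπ(i) = 1+…+8 = 36; Σa = 2+7+3+8+3+6+1+4 = 34; disp = 36−34 = 2.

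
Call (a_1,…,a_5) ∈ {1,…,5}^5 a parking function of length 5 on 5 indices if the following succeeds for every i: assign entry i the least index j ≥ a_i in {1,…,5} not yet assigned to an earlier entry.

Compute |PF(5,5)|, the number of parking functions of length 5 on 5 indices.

1296

Count = (5−5+1)·(5+1)^(5−1) = 1 · 1296 = 1296 (Pollak)
Example (4,1,2,4,2) → sorted (1,2,2,4,4): b_i ≤ i ∀i, a PF.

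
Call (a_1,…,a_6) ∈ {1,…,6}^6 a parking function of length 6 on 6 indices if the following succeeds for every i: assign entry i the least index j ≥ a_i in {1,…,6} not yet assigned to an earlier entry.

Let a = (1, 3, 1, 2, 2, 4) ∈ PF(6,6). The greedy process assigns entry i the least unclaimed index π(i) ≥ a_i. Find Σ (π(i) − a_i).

8

Σπ(i) = 1+…+6 = 21; Σa = 1+3+1+2+2+4 = 13; disp = 21−13 = 8.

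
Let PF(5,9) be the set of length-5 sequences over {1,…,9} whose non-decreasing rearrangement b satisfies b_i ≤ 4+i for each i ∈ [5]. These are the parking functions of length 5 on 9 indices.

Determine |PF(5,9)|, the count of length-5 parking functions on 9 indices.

50000

Count = (10−5)·10^(5−1) = 5×10000 = 50000 (Pollak)
One tuple (2,1,3,9,7) → sorted (1,2,3,7,9): b_i ≤ 4+i ∀i, a PF.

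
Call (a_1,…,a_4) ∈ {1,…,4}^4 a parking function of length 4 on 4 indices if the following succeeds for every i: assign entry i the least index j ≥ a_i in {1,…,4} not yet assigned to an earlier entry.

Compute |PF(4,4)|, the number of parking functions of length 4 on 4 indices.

|PF(4,4)| = (4+1−4)·(4+1)^{4−1} = 1 · 125 = 125
Check (2,1,2,3) → sorted (1,2,2,3): b_i ≤ i ∀i, a PF.

125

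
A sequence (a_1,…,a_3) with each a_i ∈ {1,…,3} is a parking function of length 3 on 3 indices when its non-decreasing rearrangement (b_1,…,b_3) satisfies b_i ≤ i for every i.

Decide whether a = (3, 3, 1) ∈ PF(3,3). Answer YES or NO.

Rearranged: b = (1, 3, 3).
  b_1=1 ≤ 1
  b_2=3 > 2
  fails at i=2 ⇒ NO

NO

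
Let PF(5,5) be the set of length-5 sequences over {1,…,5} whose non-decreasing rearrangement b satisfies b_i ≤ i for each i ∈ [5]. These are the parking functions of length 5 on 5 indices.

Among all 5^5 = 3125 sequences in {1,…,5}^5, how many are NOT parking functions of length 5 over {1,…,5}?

1829

|PF| = (6−5)·6^(5−1) = 1 · 1296 = 1296 (Pollak)
E.g. (4,4,2,4,4) → sorted (2,4,4,4,4): b_1=2>1, not a PF.
Total 3125; non-PF = 3125−1296 = 1829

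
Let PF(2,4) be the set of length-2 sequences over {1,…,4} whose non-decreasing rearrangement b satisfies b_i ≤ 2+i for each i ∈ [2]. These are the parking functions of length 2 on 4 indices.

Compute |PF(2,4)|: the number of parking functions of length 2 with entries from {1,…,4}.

15

|PF(2,4)| = 3·5^1 = 3×5 = 15 (Pollak)
Check (4,3) → sorted (3,4): b_i ≤ 2+i ∀i, a PF.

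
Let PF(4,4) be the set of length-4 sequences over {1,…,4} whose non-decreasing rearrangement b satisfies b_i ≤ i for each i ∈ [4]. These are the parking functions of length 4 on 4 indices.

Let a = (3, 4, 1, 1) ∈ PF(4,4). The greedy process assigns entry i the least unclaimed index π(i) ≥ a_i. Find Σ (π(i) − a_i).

1

Σπ = 10 ({1..4} each once); Σa = 3+4+1+1 = 9; disp = 10−9 = 1.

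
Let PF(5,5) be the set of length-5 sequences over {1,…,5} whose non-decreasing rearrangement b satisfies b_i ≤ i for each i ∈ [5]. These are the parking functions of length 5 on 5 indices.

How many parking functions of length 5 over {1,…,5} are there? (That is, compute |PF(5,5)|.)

|PF| = (5−5+1)·(5+1)^(5−1) = 1×1296 = 1296 [KW]
Check (2,5,3,1,2) → sorted (1,2,2,3,5): b_i ≤ i ∀i, a PF.

1296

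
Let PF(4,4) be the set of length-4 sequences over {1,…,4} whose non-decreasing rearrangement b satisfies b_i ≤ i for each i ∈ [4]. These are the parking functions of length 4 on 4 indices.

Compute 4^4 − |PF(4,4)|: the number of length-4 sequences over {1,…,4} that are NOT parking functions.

131

#PF = 1·5^3 = 1·125 = 125 [KW]
Example (3,1,3,4) → sorted (1,3,3,4): b_2=3>2, not a PF.
So 256 − 125 = 131 fail.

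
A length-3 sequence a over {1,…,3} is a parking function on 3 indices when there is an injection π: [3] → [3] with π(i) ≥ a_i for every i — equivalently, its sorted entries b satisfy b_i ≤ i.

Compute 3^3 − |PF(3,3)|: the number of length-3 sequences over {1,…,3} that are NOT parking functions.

11

|PF| = (3−3+1)·(3+1)^(3−1) = 1×16 = 16 [KW]
E.g. (3,2,2) → sorted (2,2,3): b_1=2>1, not a PF.
So 27 − 16 = 11 fail.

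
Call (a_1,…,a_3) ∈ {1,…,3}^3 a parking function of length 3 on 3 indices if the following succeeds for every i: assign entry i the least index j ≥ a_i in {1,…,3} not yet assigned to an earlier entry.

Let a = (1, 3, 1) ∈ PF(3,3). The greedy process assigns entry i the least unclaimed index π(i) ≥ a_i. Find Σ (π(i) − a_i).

1

Σπ = 6 ({1..3} each once); Σa = 1+3+1 = 5; disp = 6−5 = 1.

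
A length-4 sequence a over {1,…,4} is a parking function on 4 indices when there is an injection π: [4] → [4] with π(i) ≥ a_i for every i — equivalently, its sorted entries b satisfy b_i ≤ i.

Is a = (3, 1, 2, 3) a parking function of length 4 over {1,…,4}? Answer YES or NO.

YES

Rearranged: b = (1, 2, 3, 3).
  b_1=1 ≤ 1
  b_2=2 ≤ 2
  b_3=3 ≤ 3
  b_4=3 ≤ 4
All bounds hold ⇒ YES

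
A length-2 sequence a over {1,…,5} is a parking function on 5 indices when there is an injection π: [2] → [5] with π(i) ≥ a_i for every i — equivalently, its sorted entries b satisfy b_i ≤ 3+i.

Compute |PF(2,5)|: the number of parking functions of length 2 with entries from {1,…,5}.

|PF(2,5)| = (6−2)·6^(2−1) = 4·6 = 24 (Pollak)
E.g. (2,5) → sorted (2,5): b_i ≤ 3+i ∀i, a PF.

24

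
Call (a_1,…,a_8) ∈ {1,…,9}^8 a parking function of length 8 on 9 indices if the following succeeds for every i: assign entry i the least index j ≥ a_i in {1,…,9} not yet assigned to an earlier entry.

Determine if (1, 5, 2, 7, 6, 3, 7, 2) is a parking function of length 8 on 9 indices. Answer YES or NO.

YES

Sorted: b = (1, 2, 2, 3, 5, 6, 7, 7).
  b_1=1 ≤ 2
  b_2=2 ≤ 3
  b_3=2 ≤ 4
  b_4=3 ≤ 5
  b_5=5 ≤ 6
  b_6=6 ≤ 7
  b_7=7 ≤ 8
  b_8=7 ≤ 9
All bounds hold ⇒ YES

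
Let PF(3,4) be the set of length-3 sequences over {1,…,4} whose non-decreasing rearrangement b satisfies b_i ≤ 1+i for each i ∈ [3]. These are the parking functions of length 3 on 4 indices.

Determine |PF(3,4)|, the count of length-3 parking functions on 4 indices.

50

#PF = (4−3+1)·(4+1)^(3−1) = 2·25 = 50 (Pollak)
E.g. (1,2,4) → sorted (1,2,4): b_i ≤ 1+i ∀i, a PF.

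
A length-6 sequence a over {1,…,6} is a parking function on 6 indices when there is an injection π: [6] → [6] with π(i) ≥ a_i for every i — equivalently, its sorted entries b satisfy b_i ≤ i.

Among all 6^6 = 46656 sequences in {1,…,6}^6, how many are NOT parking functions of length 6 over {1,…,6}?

29849

#PF = (6+1−6)·(6+1)^{6−1} = 1 · 16807 = 16807 (Konheim–Weiss)
E.g. (6,4,4,3,5,6) → sorted (3,4,4,5,6,6): b_1=3>1, not a PF.
6^6 − 16807 = 46656 − 16807 = 29849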